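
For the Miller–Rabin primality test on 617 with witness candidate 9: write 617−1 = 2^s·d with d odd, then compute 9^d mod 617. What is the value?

194

617 − 1 = 616 = 2^3 · 77, so d = 77.
9^1 ≡ 9 (mod 617)
9^2 ≡ 9^2 = 81 ≡ 81 (mod 617)
9^4 ≡ 81^2 = 6561 ≡ 391 (mod 617)
9^8 ≡ 391^2 = 152881 ≡ 482 (mod 617)
9^16 ≡ 482^2 = 232324 ≡ 332 (mod 617)
9^32 ≡ 332^2 = 110224 ≡ 398 (mod 617)
9^64 ≡ 398^2 = 158404 ≡ 452 (mod 617)
77 = 64 + 8 + 4 + 1 in binary powers of 2.
So 9^77 ≡ 452 · 482 · 391 · 9 ≡ 194 (mod 617).
Squaring chain: 194 → 616 → 1; reaches −1, so base 9 does not prove 617 composite.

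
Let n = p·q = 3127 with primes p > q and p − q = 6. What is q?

53

Since p = q + 6, we have 3127 = q(q + 6), so q² + 6q − 3127 = 0.
Discriminant: 6² + 4·3127 = 36 + 12508 = 12544; √12544 = 112.
q = (−6 + 112)/2 = 53, and p = q + 6 = 59.
Check: 53 · 59 = 3127.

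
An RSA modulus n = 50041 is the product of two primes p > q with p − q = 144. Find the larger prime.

307

Since p = q + 144, we have 50041 = q(q + 144), so q² + 144q − 50041 = 0.
Discriminant: 144² + 4·50041 = 20736 + 200164 = 220900; √220900 = 470.
q = (−144 + 470)/2 = 163, and p = q + 144 = 307.
Check: 163 · 307 = 50041.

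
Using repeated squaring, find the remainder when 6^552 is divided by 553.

204

6^1 ≡ 6 (mod 553)
6^2 ≡ 6^2 = 36 ≡ 36 (mod 553)
6^4 ≡ 36^2 = 1296 ≡ 190 (mod 553)
6^8 ≡ 190^2 = 36100 ≡ 155 (mod 553)
6^16 ≡ 155^2 = 24025 ≡ 246 (mod 553)
6^32 ≡ 246^2 = 60516 ≡ 239 (mod 553)
6^64 ≡ 239^2 = 57121 ≡ 162 (mod 553)
6^128 ≡ 162^2 = 26244 ≡ 253 (mod 553)
6^256 ≡ 253^2 = 64009 ≡ 414 (mod 553)
6^512 ≡ 414^2 = 171396 ≡ 519 (mod 553)
552 = 512 + 32 + 8 in binary powers of 2.
So 6^552 ≡ 519 · 239 · 155 ≡ 204 (mod 553).
Since 204 ≠ 1, base 6 is a Fermat witness: 553 is composite.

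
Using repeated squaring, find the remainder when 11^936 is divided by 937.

11^1 ≡ 11 (mod 937)
11^2 ≡ 11^2 = 121 ≡ 121 (mod 937)
11^4 ≡ 121^2 = 14641 ≡ 586 (mod 937)
11^8 ≡ 586^2 = 343396 ≡ 454 (mod 937)
11^16 ≡ 454^2 = 206116 ≡ 913 (mod 937)
11^32 ≡ 913^2 = 833569 ≡ 576 (mod 937)
11^64 ≡ 576^2 = 331776 ≡ 78 (mod 937)
11^128 ≡ 78^2 = 6084 ≡ 462 (mod 937)
11^256 ≡ 462^2 = 213444 ≡ 745 (mod 937)
11^512 ≡ 745^2 = 555025 ≡ 321 (mod 937)
936 = 512 + 256 + 128 + 32 + 8 in binary powers of 2.
So 11^936 ≡ 321 · 745 · 462 · 576 · 454 ≡ 1 (mod 937).
Since the result is 1, base 11 gives no evidence that 937 is composite.

1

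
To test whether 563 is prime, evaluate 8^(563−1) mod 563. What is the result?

1

8^1 ≡ 8 (mod 563)
8^2 ≡ 8^2 = 64 ≡ 64 (mod 563)
8^4 ≡ 64^2 = 4096 ≡ 155 (mod 563)
8^8 ≡ 155^2 = 24025 ≡ 379 (mod 563)
8^16 ≡ 379^2 = 143641 ≡ 76 (mod 563)
8^32 ≡ 76^2 = 5776 ≡ 146 (mod 563)
8^64 ≡ 146^2 = 21316 ≡ 485 (mod 563)
8^128 ≡ 485^2 = 235225 ≡ 454 (mod 563)
8^256 ≡ 454^2 = 206116 ≡ 58 (mod 563)
8^512 ≡ 58^2 = 3364 ≡ 549 (mod 563)
562 = 512 + 32 + 16 + 2 in binary powers of 2.
So 8^562 ≡ 549 · 146 · 76 · 64 ≡ 1 (mod 563).
Since the result is 1, base 8 gives no evidence that 563 is composite.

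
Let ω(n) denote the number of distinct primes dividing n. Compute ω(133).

2

133 = 7 · 19
133 = 7 · 19, which has 2 distinct prime factors.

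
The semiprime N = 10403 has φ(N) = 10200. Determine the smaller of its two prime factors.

φ(n) = (p−1)(q−1) = n − (p+q) + 1, so p + q = 10403 − 10200 + 1 = 204.
p and q are the roots of t² − 204t + 10403 = 0.
Discriminant: 204² − 4·10403 = 41616 − 41612 = 4; √4 = 2.
q = (204 − 2)/2 = 101, p = (204 + 2)/2 = 103.
Check: 101 · 103 = 10403.

101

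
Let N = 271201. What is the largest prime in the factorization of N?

271201 = 7 · 38743
38743 = 17 · 2279
2279 = 43 · 53
53 is prime.
So 271201 = 7 · 17 · 43 · 53; the largest prime factor is 53.

53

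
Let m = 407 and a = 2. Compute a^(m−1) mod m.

284

2^1 ≡ 2 (mod 407)
2^2 ≡ 2^2 = 4 ≡ 4 (mod 407)
2^4 ≡ 4^2 = 16 ≡ 16 (mod 407)
2^8 ≡ 16^2 = 256 ≡ 256 (mod 407)
2^16 ≡ 256^2 = 65536 ≡ 9 (mod 407)
2^32 ≡ 9^2 = 81 ≡ 81 (mod 407)
2^64 ≡ 81^2 = 6561 ≡ 49 (mod 407)
2^128 ≡ 49^2 = 2401 ≡ 366 (mod 407)
2^256 ≡ 366^2 = 133956 ≡ 53 (mod 407)
406 = 256 + 128 + 16 + 4 + 2 in binary powers of 2.
So 2^406 ≡ 53 · 366 · 9 · 16 · 4 ≡ 284 (mod 407).
Since 284 ≠ 1, base 2 is a Fermat witness: 407 is composite.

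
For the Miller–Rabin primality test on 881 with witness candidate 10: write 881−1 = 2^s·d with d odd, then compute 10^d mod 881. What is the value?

881 − 1 = 880 = 2^4 · 55, so d = 55.
10^1 ≡ 10 (mod 881)
10^2 ≡ 10^2 = 100 ≡ 100 (mod 881)
10^4 ≡ 100^2 = 10000 ≡ 309 (mod 881)
10^8 ≡ 309^2 = 95481 ≡ 333 (mod 881)
10^16 ≡ 333^2 = 110889 ≡ 764 (mod 881)
10^32 ≡ 764^2 = 583696 ≡ 474 (mod 881)
55 = 32 + 16 + 4 + 2 + 1 in binary powers of 2.
So 10^55 ≡ 474 · 764 · 309 · 100 · 10 ≡ 177 (mod 881).
Squaring chain: 177 → 494 → 880 → 1; reaches −1, so base 10 does not prove 881 composite.

177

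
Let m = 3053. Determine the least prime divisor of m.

3053 is odd.
Digit sum 11, not divisible by 3.
Ends in 3: not divisible by 5.
7: 3053 = 7·436 + 1
11: 3053 = 11·277 + 6
13: 3053 = 13·234 + 11
17: 3053 = 17·179 + 10
19: 3053 = 19·160 + 13
23: 3053 = 23·132 + 17
29: 3053 = 29·105 + 8
31: 3053 = 31·98 + 15
37: 3053 = 37·82 + 19
41: 3053 = 41·74 + 19
43: 3053 = 43·71

43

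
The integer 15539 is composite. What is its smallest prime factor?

41

15539 is odd.
Digit sum 23, not divisible by 3.
Ends in 9: not divisible by 5.
7: 15539 = 7·2219 + 6
11: 15539 = 11·1412 + 7
13: 15539 = 13·1195 + 4
17: 15539 = 17·914 + 1
19: 15539 = 19·817 + 16
23: 15539 = 23·675 + 14
29: 15539 = 29·535 + 24
31: 15539 = 31·501 + 8
37: 15539 = 37·419 + 36
41: 15539 = 41·379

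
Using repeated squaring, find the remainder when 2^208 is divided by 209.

36

2^1 ≡ 2 (mod 209)
2^2 ≡ 2^2 = 4 ≡ 4 (mod 209)
2^4 ≡ 4^2 = 16 ≡ 16 (mod 209)
2^8 ≡ 16^2 = 256 ≡ 47 (mod 209)
2^16 ≡ 47^2 = 2209 ≡ 119 (mod 209)
2^32 ≡ 119^2 = 14161 ≡ 158 (mod 209)
2^64 ≡ 158^2 = 24964 ≡ 93 (mod 209)
2^128 ≡ 93^2 = 8649 ≡ 80 (mod 209)
208 = 128 + 64 + 16 in binary powers of 2.
So 2^208 ≡ 80 · 93 · 119 ≡ 36 (mod 209).
Since 36 ≠ 1, base 2 is a Fermat witness: 209 is composite.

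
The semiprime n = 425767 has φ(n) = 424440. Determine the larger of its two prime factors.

787

φ(n) = (p−1)(q−1) = n − (p+q) + 1, so p + q = 425767 − 424440 + 1 = 1328.
p and q are the roots of t² − 1328t + 425767 = 0.
Discriminant: 1328² − 4·425767 = 1763584 − 1703068 = 60516; √60516 = 246.
q = (1328 − 246)/2 = 541, p = (1328 + 246)/2 = 787.
Check: 541 · 787 = 425767.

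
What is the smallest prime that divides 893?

19

893 is odd.
Digit sum 20, not divisible by 3.
Ends in 3: not divisible by 5.
7: 893 = 7·127 + 4
11: 893 = 11·81 + 2
13: 893 = 13·68 + 9
17: 893 = 17·52 + 9
19: 893 = 19·47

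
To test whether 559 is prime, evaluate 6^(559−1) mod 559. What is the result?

259

6^1 ≡ 6 (mod 559)
6^2 ≡ 6^2 = 36 ≡ 36 (mod 559)
6^4 ≡ 36^2 = 1296 ≡ 178 (mod 559)
6^8 ≡ 178^2 = 31684 ≡ 380 (mod 559)
6^16 ≡ 380^2 = 144400 ≡ 178 (mod 559)
6^32 ≡ 178^2 = 31684 ≡ 380 (mod 559)
6^64 ≡ 380^2 = 144400 ≡ 178 (mod 559)
6^128 ≡ 178^2 = 31684 ≡ 380 (mod 559)
6^256 ≡ 380^2 = 144400 ≡ 178 (mod 559)
6^512 ≡ 178^2 = 31684 ≡ 380 (mod 559)
558 = 512 + 32 + 8 + 4 + 2 in binary powers of 2.
So 6^558 ≡ 380 · 380 · 380 · 178 · 36 ≡ 259 (mod 559).
Since 259 ≠ 1, base 6 is a Fermat witness: 559 is composite.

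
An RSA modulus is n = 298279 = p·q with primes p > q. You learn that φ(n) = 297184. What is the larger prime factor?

φ(n) = (p−1)(q−1) = n − (p+q) + 1, so p + q = 298279 − 297184 + 1 = 1096.
p and q are the roots of t² − 1096t + 298279 = 0.
Discriminant: 1096² − 4·298279 = 1201216 − 1193116 = 8100; √8100 = 90.
q = (1096 − 90)/2 = 503, p = (1096 + 90)/2 = 593.
Check: 503 · 593 = 298279.

593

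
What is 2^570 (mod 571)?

1

2^1 ≡ 2 (mod 571)
2^2 ≡ 2^2 = 4 ≡ 4 (mod 571)
2^4 ≡ 4^2 = 16 ≡ 16 (mod 571)
2^8 ≡ 16^2 = 256 ≡ 256 (mod 571)
2^16 ≡ 256^2 = 65536 ≡ 442 (mod 571)
2^32 ≡ 442^2 = 195364 ≡ 82 (mod 571)
2^64 ≡ 82^2 = 6724 ≡ 443 (mod 571)
2^128 ≡ 443^2 = 196249 ≡ 396 (mod 571)
2^256 ≡ 396^2 = 156816 ≡ 362 (mod 571)
2^512 ≡ 362^2 = 131044 ≡ 285 (mod 571)
570 = 512 + 32 + 16 + 8 + 2 in binary powers of 2.
So 2^570 ≡ 285 · 82 · 442 · 256 · 4 ≡ 1 (mod 571).
Since the result is 1, base 2 gives no evidence that 571 is composite.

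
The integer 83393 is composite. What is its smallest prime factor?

89

83393 is odd.
Digit sum 26, not divisible by 3.
Ends in 3: not divisible by 5.
7: 83393 = 7·11913 + 2
11: 83393 = 11·7581 + 2
13: 83393 = 13·6414 + 11
17: 83393 = 17·4905 + 8
19: 83393 = 19·4389 + 2
23: 83393 = 23·3625 + 18
29: 83393 = 29·2875 + 18
31: 83393 = 31·2690 + 3
37: 83393 = 37·2253 + 32
41: 83393 = 41·2033 + 40
43: 83393 = 43·1939 + 16
47: 83393 = 47·1774 + 15
53: 83393 = 53·1573 + 24
59: 83393 = 59·1413 + 26
61: 83393 = 61·1367 + 6
67: 83393 = 67·1244 + 45
71: 83393 = 71·1174 + 39
73: 83393 = 73·1142 + 27
79: 83393 = 79·1055 + 48
83: 83393 = 83·1004 + 61
89: 83393 = 89·937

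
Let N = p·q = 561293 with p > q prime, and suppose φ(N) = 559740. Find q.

571

φ(n) = (p−1)(q−1) = n − (p+q) + 1, so p + q = 561293 − 559740 + 1 = 1554.
p and q are the roots of t² − 1554t + 561293 = 0.
Discriminant: 1554² − 4·561293 = 2414916 − 2245172 = 169744; √169744 = 412.
q = (1554 − 412)/2 = 571, p = (1554 + 412)/2 = 983.
Check: 571 · 983 = 561293.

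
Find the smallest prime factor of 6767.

67

6767 is odd.
Digit sum 26, not divisible by 3.
Ends in 7: not divisible by 5.
7: 6767 = 7·966 + 5
11: 6767 = 11·615 + 2
13: 6767 = 13·520 + 7
17: 6767 = 17·398 + 1
19: 6767 = 19·356 + 3
23: 6767 = 23·294 + 5
29: 6767 = 29·233 + 10
31: 6767 = 31·218 + 9
37: 6767 = 37·182 + 33
41: 6767 = 41·165 + 2
43: 6767 = 43·157 + 16
47: 6767 = 47·143 + 46
53: 6767 = 53·127 + 36
59: 6767 = 59·114 + 41
61: 6767 = 61·110 + 57
67: 6767 = 67·101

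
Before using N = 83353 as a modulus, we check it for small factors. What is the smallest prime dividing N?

19

83353 is odd.
Digit sum 22, not divisible by 3.
Ends in 3: not divisible by 5.
7: 83353 = 7·11907 + 4
11: 83353 = 11·7577 + 6
13: 83353 = 13·6411 + 10
17: 83353 = 17·4903 + 2
19: 83353 = 19·4387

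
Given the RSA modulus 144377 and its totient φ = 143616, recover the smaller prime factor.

353

φ(n) = (p−1)(q−1) = n − (p+q) + 1, so p + q = 144377 − 143616 + 1 = 762.
p and q are the roots of t² − 762t + 144377 = 0.
Discriminant: 762² − 4·144377 = 580644 − 577508 = 3136; √3136 = 56.
q = (762 − 56)/2 = 353, p = (762 + 56)/2 = 409.
Check: 353 · 409 = 144377.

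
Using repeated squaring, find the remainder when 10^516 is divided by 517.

397

10^1 ≡ 10 (mod 517)
10^2 ≡ 10^2 = 100 ≡ 100 (mod 517)
10^4 ≡ 100^2 = 10000 ≡ 177 (mod 517)
10^8 ≡ 177^2 = 31329 ≡ 309 (mod 517)
10^16 ≡ 309^2 = 95481 ≡ 353 (mod 517)
10^32 ≡ 353^2 = 124609 ≡ 12 (mod 517)
10^64 ≡ 12^2 = 144 ≡ 144 (mod 517)
10^128 ≡ 144^2 = 20736 ≡ 56 (mod 517)
10^256 ≡ 56^2 = 3136 ≡ 34 (mod 517)
10^512 ≡ 34^2 = 1156 ≡ 122 (mod 517)
516 = 512 + 4 in binary powers of 2.
So 10^516 ≡ 122 · 177 ≡ 397 (mod 517).
Since 397 ≠ 1, base 10 is a Fermat witness: 517 is composite.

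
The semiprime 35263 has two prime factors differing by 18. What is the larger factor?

Since p = q + 18, we have 35263 = q(q + 18), so q² + 18q − 35263 = 0.
Discriminant: 18² + 4·35263 = 324 + 141052 = 141376; √141376 = 376.
q = (−18 + 376)/2 = 179, and p = q + 18 = 197.
Check: 179 · 197 = 35263.

197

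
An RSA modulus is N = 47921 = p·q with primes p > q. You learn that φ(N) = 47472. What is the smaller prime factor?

173

φ(n) = (p−1)(q−1) = n − (p+q) + 1, so p + q = 47921 − 47472 + 1 = 450.
p and q are the roots of t² − 450t + 47921 = 0.
Discriminant: 450² − 4·47921 = 202500 − 191684 = 10816; √10816 = 104.
q = (450 − 104)/2 = 173, p = (450 + 104)/2 = 277.
Check: 173 · 277 = 47921.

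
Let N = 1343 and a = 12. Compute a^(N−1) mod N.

168

12^1 ≡ 12 (mod 1343)
12^2 ≡ 12^2 = 144 ≡ 144 (mod 1343)
12^4 ≡ 144^2 = 20736 ≡ 591 (mod 1343)
12^8 ≡ 591^2 = 349281 ≡ 101 (mod 1343)
12^16 ≡ 101^2 = 10201 ≡ 800 (mod 1343)
12^32 ≡ 800^2 = 640000 ≡ 732 (mod 1343)
12^64 ≡ 732^2 = 535824 ≡ 1310 (mod 1343)
12^128 ≡ 1310^2 = 1716100 ≡ 1089 (mod 1343)
12^256 ≡ 1089^2 = 1185921 ≡ 52 (mod 1343)
12^512 ≡ 52^2 = 2704 ≡ 18 (mod 1343)
12^1024 ≡ 18^2 = 324 ≡ 324 (mod 1343)
1342 = 1024 + 256 + 32 + 16 + 8 + 4 + 2 in binary powers of 2.
So 12^1342 ≡ 324 · 52 · 732 · 800 · 101 · 591 · 144 ≡ 168 (mod 1343).
Since 168 ≠ 1, base 12 is a Fermat witness: 1343 is composite.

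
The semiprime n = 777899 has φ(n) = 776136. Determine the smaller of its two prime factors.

φ(n) = (p−1)(q−1) = n − (p+q) + 1, so p + q = 777899 − 776136 + 1 = 1764.
p and q are the roots of t² − 1764t + 777899 = 0.
Discriminant: 1764² − 4·777899 = 3111696 − 3111596 = 100; √100 = 10.
q = (1764 − 10)/2 = 877, p = (1764 + 10)/2 = 887.
Check: 877 · 887 = 777899.

877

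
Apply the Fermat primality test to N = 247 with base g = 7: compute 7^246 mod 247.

77

7^1 ≡ 7 (mod 247)
7^2 ≡ 7^2 = 49 ≡ 49 (mod 247)
7^4 ≡ 49^2 = 2401 ≡ 178 (mod 247)
7^8 ≡ 178^2 = 31684 ≡ 68 (mod 247)
7^16 ≡ 68^2 = 4624 ≡ 178 (mod 247)
7^32 ≡ 178^2 = 31684 ≡ 68 (mod 247)
7^64 ≡ 68^2 = 4624 ≡ 178 (mod 247)
7^128 ≡ 178^2 = 31684 ≡ 68 (mod 247)
246 = 128 + 64 + 32 + 16 + 4 + 2 in binary powers of 2.
So 7^246 ≡ 68 · 178 · 68 · 178 · 178 · 49 ≡ 77 (mod 247).
Since 77 ≠ 1, base 7 is a Fermat witness: 247 is composite.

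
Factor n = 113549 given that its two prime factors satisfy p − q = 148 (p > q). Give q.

Since p = q + 148, we have 113549 = q(q + 148), so q² + 148q − 113549 = 0.
Discriminant: 148² + 4·113549 = 21904 + 454196 = 476100; √476100 = 690.
q = (−148 + 690)/2 = 271, and p = q + 148 = 419.
Check: 271 · 419 = 113549.

271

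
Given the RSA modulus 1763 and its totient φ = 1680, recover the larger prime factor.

43

φ(n) = (p−1)(q−1) = n − (p+q) + 1, so p + q = 1763 − 1680 + 1 = 84.
p and q are the roots of t² − 84t + 1763 = 0.
Discriminant: 84² − 4·1763 = 7056 − 7052 = 4; √4 = 2.
q = (84 − 2)/2 = 41, p = (84 + 2)/2 = 43.
Check: 41 · 43 = 1763.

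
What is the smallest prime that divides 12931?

67

12931 is odd.
Digit sum 16, not divisible by 3.
Ends in 1: not divisible by 5.
7: 12931 = 7·1847 + 2
11: 12931 = 11·1175 + 6
13: 12931 = 13·994 + 9
17: 12931 = 17·760 + 11
19: 12931 = 19·680 + 11
23: 12931 = 23·562 + 5
29: 12931 = 29·445 + 26
31: 12931 = 31·417 + 4
37: 12931 = 37·349 + 18
41: 12931 = 41·315 + 16
43: 12931 = 43·300 + 31
47: 12931 = 47·275 + 6
53: 12931 = 53·243 + 52
59: 12931 = 59·219 + 10
61: 12931 = 61·211 + 60
67: 12931 = 67·193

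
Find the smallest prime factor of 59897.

59897 is odd.
Digit sum 38, not divisible by 3.
Ends in 7: not divisible by 5.
7: 59897 = 7·8556 + 5
11: 59897 = 11·5445 + 2
13: 59897 = 13·4607 + 6
17: 59897 = 17·3523 + 6
19: 59897 = 19·3152 + 9
23: 59897 = 23·2604 + 5
29: 59897 = 29·2065 + 12
31: 59897 = 31·1932 + 5
37: 59897 = 37·1618 + 31
41: 59897 = 41·1460 + 37
43: 59897 = 43·1392 + 41
47: 59897 = 47·1274 + 19
53: 59897 = 53·1130 + 7
59: 59897 = 59·1015 + 12
61: 59897 = 61·981 + 56
67: 59897 = 67·893 + 66
71: 59897 = 71·843 + 44
73: 59897 = 73·820 + 37
79: 59897 = 79·758 + 15
83: 59897 = 83·721 + 54
89: 59897 = 89·673

89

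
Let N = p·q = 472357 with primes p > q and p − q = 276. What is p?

Since p = q + 276, we have 472357 = q(q + 276), so q² + 276q − 472357 = 0.
Discriminant: 276² + 4·472357 = 76176 + 1889428 = 1965604; √1965604 = 1402.
q = (−276 + 1402)/2 = 563, and p = q + 276 = 839.
Check: 563 · 839 = 472357.

839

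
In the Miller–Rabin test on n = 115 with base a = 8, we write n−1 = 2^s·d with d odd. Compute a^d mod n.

115 − 1 = 114 = 2^1 · 57, so d = 57.
8^1 ≡ 8 (mod 115)
8^2 ≡ 8^2 = 64 ≡ 64 (mod 115)
8^4 ≡ 64^2 = 4096 ≡ 71 (mod 115)
8^8 ≡ 71^2 = 5041 ≡ 96 (mod 115)
8^16 ≡ 96^2 = 9216 ≡ 16 (mod 115)
8^32 ≡ 16^2 = 256 ≡ 26 (mod 115)
57 = 32 + 16 + 8 + 1 in binary powers of 2.
So 8^57 ≡ 26 · 16 · 96 · 8 ≡ 18 (mod 115).
Squaring chain: 18; never reaches −1, so base 8 is a Miller–Rabin witness that 115 is composite.

18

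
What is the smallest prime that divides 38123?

38123 is odd.
Digit sum 17, not divisible by 3.
Ends in 3: not divisible by 5.
7: 38123 = 7·5446 + 1
11: 38123 = 11·3465 + 8
13: 38123 = 13·2932 + 7
17: 38123 = 17·2242 + 9
19: 38123 = 19·2006 + 9
23: 38123 = 23·1657 + 12
29: 38123 = 29·1314 + 17
31: 38123 = 31·1229 + 24
37: 38123 = 37·1030 + 13
41: 38123 = 41·929 + 34
43: 38123 = 43·886 + 25
47: 38123 = 47·811 + 6
53: 38123 = 53·719 + 16
59: 38123 = 59·646 + 9
61: 38123 = 61·624 + 59
67: 38123 = 67·569

67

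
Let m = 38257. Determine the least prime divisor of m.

38257 is odd.
Digit sum 25, not divisible by 3.
Ends in 7: not divisible by 5.
7: 38257 = 7·5465 + 2
11: 38257 = 11·3477 + 10
13: 38257 = 13·2942 + 11
17: 38257 = 17·2250 + 7
19: 38257 = 19·2013 + 10
23: 38257 = 23·1663 + 8
29: 38257 = 29·1319 + 6
31: 38257 = 31·1234 + 3
37: 38257 = 37·1033 + 36
41: 38257 = 41·933 + 4
43: 38257 = 43·889 + 30
47: 38257 = 47·813 + 46
53: 38257 = 53·721 + 44
59: 38257 = 59·648 + 25
61: 38257 = 61·627 + 10
67: 38257 = 67·571

67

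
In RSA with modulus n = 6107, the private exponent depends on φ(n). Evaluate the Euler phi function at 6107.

Factor: 6107 = 31 · 197.
φ(6107) = (31−1) · (197−1) = 30 · 196 = 5880.

5880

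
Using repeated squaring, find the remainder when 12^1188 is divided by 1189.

146

12^1 ≡ 12 (mod 1189)
12^2 ≡ 12^2 = 144 ≡ 144 (mod 1189)
12^4 ≡ 144^2 = 20736 ≡ 523 (mod 1189)
12^8 ≡ 523^2 = 273529 ≡ 59 (mod 1189)
12^16 ≡ 59^2 = 3481 ≡ 1103 (mod 1189)
12^32 ≡ 1103^2 = 1216609 ≡ 262 (mod 1189)
12^64 ≡ 262^2 = 68644 ≡ 871 (mod 1189)
12^128 ≡ 871^2 = 758641 ≡ 59 (mod 1189)
12^256 ≡ 59^2 = 3481 ≡ 1103 (mod 1189)
12^512 ≡ 1103^2 = 1216609 ≡ 262 (mod 1189)
12^1024 ≡ 262^2 = 68644 ≡ 871 (mod 1189)
1188 = 1024 + 128 + 32 + 4 in binary powers of 2.
So 12^1188 ≡ 871 · 59 · 262 · 523 ≡ 146 (mod 1189).
Since 146 ≠ 1, base 12 is a Fermat witness: 1189 is composite.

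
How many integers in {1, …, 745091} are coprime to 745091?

716680

Factor: 745091 = 47 · 83 · 191.
φ(745091) = (47−1) · (83−1) · (191−1) = 46 · 82 · 190 = 716680.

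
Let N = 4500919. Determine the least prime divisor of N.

4500919 is odd.
Digit sum 28, not divisible by 3.
Ends in 9: not divisible by 5.
7: 4500919 = 7·642988 + 3
11: 4500919 = 11·409174 + 5
13: 4500919 = 13·346224 + 7
17: 4500919 = 17·264759 + 16
19: 4500919 = 19·236890 + 9
23: 4500919 = 23·195692 + 3
29: 4500919 = 29·155204 + 3
31: 4500919 = 31·145190 + 29
37: 4500919 = 37·121646 + 17
41: 4500919 = 41·109778 + 21
43: 4500919 = 43·104672 + 23
47: 4500919 = 47·95764 + 11
53: 4500919 = 53·84923

53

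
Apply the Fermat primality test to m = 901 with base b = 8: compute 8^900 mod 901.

169

8^1 ≡ 8 (mod 901)
8^2 ≡ 8^2 = 64 ≡ 64 (mod 901)
8^4 ≡ 64^2 = 4096 ≡ 492 (mod 901)
8^8 ≡ 492^2 = 242064 ≡ 596 (mod 901)
8^16 ≡ 596^2 = 355216 ≡ 222 (mod 901)
8^32 ≡ 222^2 = 49284 ≡ 630 (mod 901)
8^64 ≡ 630^2 = 396900 ≡ 460 (mod 901)
8^128 ≡ 460^2 = 211600 ≡ 766 (mod 901)
8^256 ≡ 766^2 = 586756 ≡ 205 (mod 901)
8^512 ≡ 205^2 = 42025 ≡ 579 (mod 901)
900 = 512 + 256 + 128 + 4 in binary powers of 2.
So 8^900 ≡ 579 · 205 · 766 · 492 ≡ 169 (mod 901).
Since 169 ≠ 1, base 8 is a Fermat witness: 901 is composite.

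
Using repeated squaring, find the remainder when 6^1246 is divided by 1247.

6^1 ≡ 6 (mod 1247)
6^2 ≡ 6^2 = 36 ≡ 36 (mod 1247)
6^4 ≡ 36^2 = 1296 ≡ 49 (mod 1247)
6^8 ≡ 49^2 = 2401 ≡ 1154 (mod 1247)
6^16 ≡ 1154^2 = 1331716 ≡ 1167 (mod 1247)
6^32 ≡ 1167^2 = 1361889 ≡ 165 (mod 1247)
6^64 ≡ 165^2 = 27225 ≡ 1038 (mod 1247)
6^128 ≡ 1038^2 = 1077444 ≡ 36 (mod 1247)
6^256 ≡ 36^2 = 1296 ≡ 49 (mod 1247)
6^512 ≡ 49^2 = 2401 ≡ 1154 (mod 1247)
6^1024 ≡ 1154^2 = 1331716 ≡ 1167 (mod 1247)
1246 = 1024 + 128 + 64 + 16 + 8 + 4 + 2 in binary powers of 2.
So 6^1246 ≡ 1167 · 36 · 1038 · 1167 · 1154 · 49 · 36 ≡ 436 (mod 1247).
Since 436 ≠ 1, base 6 is a Fermat witness: 1247 is composite.

436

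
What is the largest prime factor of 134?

134 = 2 · 67
67 is prime.
So 134 = 2 · 67; the largest prime factor is 67.

67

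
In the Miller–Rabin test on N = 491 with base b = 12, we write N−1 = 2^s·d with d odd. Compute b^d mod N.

1

491 − 1 = 490 = 2^1 · 245, so d = 245.
12^1 ≡ 12 (mod 491)
12^2 ≡ 12^2 = 144 ≡ 144 (mod 491)
12^4 ≡ 144^2 = 20736 ≡ 114 (mod 491)
12^8 ≡ 114^2 = 12996 ≡ 230 (mod 491)
12^16 ≡ 230^2 = 52900 ≡ 363 (mod 491)
12^32 ≡ 363^2 = 131769 ≡ 181 (mod 491)
12^64 ≡ 181^2 = 32761 ≡ 355 (mod 491)
12^128 ≡ 355^2 = 126025 ≡ 329 (mod 491)
245 = 128 + 64 + 32 + 16 + 4 + 1 in binary powers of 2.
So 12^245 ≡ 329 · 355 · 181 · 363 · 114 · 12 ≡ 1 (mod 491).
Since 12^d ≡ 1 (mod 491), base 12 does not prove 491 composite.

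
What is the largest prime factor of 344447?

344447 = 53 · 6499
6499 = 67 · 97
97 is prime.
So 344447 = 53 · 67 · 97; the largest prime factor is 97.

97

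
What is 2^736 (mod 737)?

2^1 ≡ 2 (mod 737)
2^2 ≡ 2^2 = 4 ≡ 4 (mod 737)
2^4 ≡ 4^2 = 16 ≡ 16 (mod 737)
2^8 ≡ 16^2 = 256 ≡ 256 (mod 737)
2^16 ≡ 256^2 = 65536 ≡ 680 (mod 737)
2^32 ≡ 680^2 = 462400 ≡ 301 (mod 737)
2^64 ≡ 301^2 = 90601 ≡ 687 (mod 737)
2^128 ≡ 687^2 = 471969 ≡ 289 (mod 737)
2^256 ≡ 289^2 = 83521 ≡ 240 (mod 737)
2^512 ≡ 240^2 = 57600 ≡ 114 (mod 737)
736 = 512 + 128 + 64 + 32 in binary powers of 2.
So 2^736 ≡ 114 · 289 · 687 · 301 ≡ 86 (mod 737).
Since 86 ≠ 1, base 2 is a Fermat witness: 737 is composite.

86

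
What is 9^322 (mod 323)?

251

9^1 ≡ 9 (mod 323)
9^2 ≡ 9^2 = 81 ≡ 81 (mod 323)
9^4 ≡ 81^2 = 6561 ≡ 101 (mod 323)
9^8 ≡ 101^2 = 10201 ≡ 188 (mod 323)
9^16 ≡ 188^2 = 35344 ≡ 137 (mod 323)
9^32 ≡ 137^2 = 18769 ≡ 35 (mod 323)
9^64 ≡ 35^2 = 1225 ≡ 256 (mod 323)
9^128 ≡ 256^2 = 65536 ≡ 290 (mod 323)
9^256 ≡ 290^2 = 84100 ≡ 120 (mod 323)
322 = 256 + 64 + 2 in binary powers of 2.
So 9^322 ≡ 120 · 256 · 81 ≡ 251 (mod 323).
Since 251 ≠ 1, base 9 is a Fermat witness: 323 is composite.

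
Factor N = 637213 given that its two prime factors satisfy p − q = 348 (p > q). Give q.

Since p = q + 348, we have 637213 = q(q + 348), so q² + 348q − 637213 = 0.
Discriminant: 348² + 4·637213 = 121104 + 2548852 = 2669956; √2669956 = 1634.
q = (−348 + 1634)/2 = 643, and p = q + 348 = 991.
Check: 643 · 991 = 637213.

643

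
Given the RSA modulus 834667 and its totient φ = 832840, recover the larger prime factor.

941

φ(n) = (p−1)(q−1) = n − (p+q) + 1, so p + q = 834667 − 832840 + 1 = 1828.
p and q are the roots of t² − 1828t + 834667 = 0.
Discriminant: 1828² − 4·834667 = 3341584 − 3338668 = 2916; √2916 = 54.
q = (1828 − 54)/2 = 887, p = (1828 + 54)/2 = 941.
Check: 887 · 941 = 834667.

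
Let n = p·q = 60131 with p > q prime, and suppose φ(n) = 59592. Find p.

383

φ(n) = (p−1)(q−1) = n − (p+q) + 1, so p + q = 60131 − 59592 + 1 = 540.
p and q are the roots of t² − 540t + 60131 = 0.
Discriminant: 540² − 4·60131 = 291600 − 240524 = 51076; √51076 = 226.
q = (540 − 226)/2 = 157, p = (540 + 226)/2 = 383.
Check: 157 · 383 = 60131.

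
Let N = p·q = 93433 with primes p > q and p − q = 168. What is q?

Since p = q + 168, we have 93433 = q(q + 168), so q² + 168q − 93433 = 0.
Discriminant: 168² + 4·93433 = 28224 + 373732 = 401956; √401956 = 634.
q = (−168 + 634)/2 = 233, and p = q + 168 = 401.
Check: 233 · 401 = 93433.

233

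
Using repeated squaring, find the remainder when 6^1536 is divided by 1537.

6^1 ≡ 6 (mod 1537)
6^2 ≡ 6^2 = 36 ≡ 36 (mod 1537)
6^4 ≡ 36^2 = 1296 ≡ 1296 (mod 1537)
6^8 ≡ 1296^2 = 1679616 ≡ 1212 (mod 1537)
6^16 ≡ 1212^2 = 1468944 ≡ 1109 (mod 1537)
6^32 ≡ 1109^2 = 1229881 ≡ 281 (mod 1537)
6^64 ≡ 281^2 = 78961 ≡ 574 (mod 1537)
6^128 ≡ 574^2 = 329476 ≡ 558 (mod 1537)
6^256 ≡ 558^2 = 311364 ≡ 890 (mod 1537)
6^512 ≡ 890^2 = 792100 ≡ 545 (mod 1537)
6^1024 ≡ 545^2 = 297025 ≡ 384 (mod 1537)
1536 = 1024 + 512 in binary powers of 2.
So 6^1536 ≡ 384 · 545 ≡ 248 (mod 1537).
Since 248 ≠ 1, base 6 is a Fermat witness: 1537 is composite.

248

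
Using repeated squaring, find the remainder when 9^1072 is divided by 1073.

9^1 ≡ 9 (mod 1073)
9^2 ≡ 9^2 = 81 ≡ 81 (mod 1073)
9^4 ≡ 81^2 = 6561 ≡ 123 (mod 1073)
9^8 ≡ 123^2 = 15129 ≡ 107 (mod 1073)
9^16 ≡ 107^2 = 11449 ≡ 719 (mod 1073)
9^32 ≡ 719^2 = 516961 ≡ 848 (mod 1073)
9^64 ≡ 848^2 = 719104 ≡ 194 (mod 1073)
9^128 ≡ 194^2 = 37636 ≡ 81 (mod 1073)
9^256 ≡ 81^2 = 6561 ≡ 123 (mod 1073)
9^512 ≡ 123^2 = 15129 ≡ 107 (mod 1073)
9^1024 ≡ 107^2 = 11449 ≡ 719 (mod 1073)
1072 = 1024 + 32 + 16 in binary powers of 2.
So 9^1072 ≡ 719 · 848 · 719 ≡ 194 (mod 1073).
Since 194 ≠ 1, base 9 is a Fermat witness: 1073 is composite.

194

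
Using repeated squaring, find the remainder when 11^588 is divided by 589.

11^1 ≡ 11 (mod 589)
11^2 ≡ 11^2 = 121 ≡ 121 (mod 589)
11^4 ≡ 121^2 = 14641 ≡ 505 (mod 589)
11^8 ≡ 505^2 = 255025 ≡ 577 (mod 589)
11^16 ≡ 577^2 = 332929 ≡ 144 (mod 589)
11^32 ≡ 144^2 = 20736 ≡ 121 (mod 589)
11^64 ≡ 121^2 = 14641 ≡ 505 (mod 589)
11^128 ≡ 505^2 = 255025 ≡ 577 (mod 589)
11^256 ≡ 577^2 = 332929 ≡ 144 (mod 589)
11^512 ≡ 144^2 = 20736 ≡ 121 (mod 589)
588 = 512 + 64 + 8 + 4 in binary powers of 2.
So 11^588 ≡ 121 · 505 · 577 · 505 ≡ 343 (mod 589).
Since 343 ≠ 1, base 11 is a Fermat witness: 589 is composite.

343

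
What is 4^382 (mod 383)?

1

4^1 ≡ 4 (mod 383)
4^2 ≡ 4^2 = 16 ≡ 16 (mod 383)
4^4 ≡ 16^2 = 256 ≡ 256 (mod 383)
4^8 ≡ 256^2 = 65536 ≡ 43 (mod 383)
4^16 ≡ 43^2 = 1849 ≡ 317 (mod 383)
4^32 ≡ 317^2 = 100489 ≡ 143 (mod 383)
4^64 ≡ 143^2 = 20449 ≡ 150 (mod 383)
4^128 ≡ 150^2 = 22500 ≡ 286 (mod 383)
4^256 ≡ 286^2 = 81796 ≡ 217 (mod 383)
382 = 256 + 64 + 32 + 16 + 8 + 4 + 2 in binary powers of 2.
So 4^382 ≡ 217 · 150 · 143 · 317 · 43 · 256 · 16 ≡ 1 (mod 383).
Since the result is 1, base 4 gives no evidence that 383 is composite.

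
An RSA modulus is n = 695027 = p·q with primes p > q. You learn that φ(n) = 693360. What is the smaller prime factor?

φ(n) = (p−1)(q−1) = n − (p+q) + 1, so p + q = 695027 − 693360 + 1 = 1668.
p and q are the roots of t² − 1668t + 695027 = 0.
Discriminant: 1668² − 4·695027 = 2782224 − 2780108 = 2116; √2116 = 46.
q = (1668 − 46)/2 = 811, p = (1668 + 46)/2 = 857.
Check: 811 · 857 = 695027.

811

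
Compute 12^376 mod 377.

12^1 ≡ 12 (mod 377)
12^2 ≡ 12^2 = 144 ≡ 144 (mod 377)
12^4 ≡ 144^2 = 20736 ≡ 1 (mod 377)
12^8 ≡ 1^2 = 1 ≡ 1 (mod 377)
12^16 ≡ 1^2 = 1 ≡ 1 (mod 377)
12^32 ≡ 1^2 = 1 ≡ 1 (mod 377)
12^64 ≡ 1^2 = 1 ≡ 1 (mod 377)
12^128 ≡ 1^2 = 1 ≡ 1 (mod 377)
12^256 ≡ 1^2 = 1 ≡ 1 (mod 377)
376 = 256 + 64 + 32 + 16 + 8 in binary powers of 2.
So 12^376 ≡ 1 · 1 · 1 · 1 · 1 ≡ 1 (mod 377).
Since the result is 1, base 12 gives no evidence that 377 is composite.

1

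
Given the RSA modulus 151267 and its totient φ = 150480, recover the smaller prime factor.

φ(n) = (p−1)(q−1) = n − (p+q) + 1, so p + q = 151267 − 150480 + 1 = 788.
p and q are the roots of t² − 788t + 151267 = 0.
Discriminant: 788² − 4·151267 = 620944 − 605068 = 15876; √15876 = 126.
q = (788 − 126)/2 = 331, p = (788 + 126)/2 = 457.
Check: 331 · 457 = 151267.

331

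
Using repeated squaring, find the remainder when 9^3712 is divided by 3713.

3390

9^1 ≡ 9 (mod 3713)
9^2 ≡ 9^2 = 81 ≡ 81 (mod 3713)
9^4 ≡ 81^2 = 6561 ≡ 2848 (mod 3713)
9^8 ≡ 2848^2 = 8111104 ≡ 1912 (mod 3713)
9^16 ≡ 1912^2 = 3655744 ≡ 2152 (mod 3713)
9^32 ≡ 2152^2 = 4631104 ≡ 993 (mod 3713)
9^64 ≡ 993^2 = 986049 ≡ 2104 (mod 3713)
9^128 ≡ 2104^2 = 4426816 ≡ 920 (mod 3713)
9^256 ≡ 920^2 = 846400 ≡ 3549 (mod 3713)
9^512 ≡ 3549^2 = 12595401 ≡ 905 (mod 3713)
9^1024 ≡ 905^2 = 819025 ≡ 2165 (mod 3713)
9^2048 ≡ 2165^2 = 4687225 ≡ 1419 (mod 3713)
3712 = 2048 + 1024 + 512 + 128 in binary powers of 2.
So 9^3712 ≡ 1419 · 2165 · 905 · 920 ≡ 3390 (mod 3713).
Since 3390 ≠ 1, base 9 is a Fermat witness: 3713 is composite.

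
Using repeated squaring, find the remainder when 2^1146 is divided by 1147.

529

2^1 ≡ 2 (mod 1147)
2^2 ≡ 2^2 = 4 ≡ 4 (mod 1147)
2^4 ≡ 4^2 = 16 ≡ 16 (mod 1147)
2^8 ≡ 16^2 = 256 ≡ 256 (mod 1147)
2^16 ≡ 256^2 = 65536 ≡ 157 (mod 1147)
2^32 ≡ 157^2 = 24649 ≡ 562 (mod 1147)
2^64 ≡ 562^2 = 315844 ≡ 419 (mod 1147)
2^128 ≡ 419^2 = 175561 ≡ 70 (mod 1147)
2^256 ≡ 70^2 = 4900 ≡ 312 (mod 1147)
2^512 ≡ 312^2 = 97344 ≡ 996 (mod 1147)
2^1024 ≡ 996^2 = 992016 ≡ 1008 (mod 1147)
1146 = 1024 + 64 + 32 + 16 + 8 + 2 in binary powers of 2.
So 2^1146 ≡ 1008 · 419 · 562 · 157 · 256 · 4 ≡ 529 (mod 1147).
Since 529 ≠ 1, base 2 is a Fermat witness: 1147 is composite.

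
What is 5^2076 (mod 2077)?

1489

5^1 ≡ 5 (mod 2077)
5^2 ≡ 5^2 = 25 ≡ 25 (mod 2077)
5^4 ≡ 25^2 = 625 ≡ 625 (mod 2077)
5^8 ≡ 625^2 = 390625 ≡ 149 (mod 2077)
5^16 ≡ 149^2 = 22201 ≡ 1431 (mod 2077)
5^32 ≡ 1431^2 = 2047761 ≡ 1916 (mod 2077)
5^64 ≡ 1916^2 = 3671056 ≡ 997 (mod 2077)
5^128 ≡ 997^2 = 994009 ≡ 1203 (mod 2077)
5^256 ≡ 1203^2 = 1447209 ≡ 1617 (mod 2077)
5^512 ≡ 1617^2 = 2614689 ≡ 1823 (mod 2077)
5^1024 ≡ 1823^2 = 3323329 ≡ 129 (mod 2077)
5^2048 ≡ 129^2 = 16641 ≡ 25 (mod 2077)
2076 = 2048 + 16 + 8 + 4 in binary powers of 2.
So 5^2076 ≡ 25 · 1431 · 149 · 625 ≡ 1489 (mod 2077).
Since 1489 ≠ 1, base 5 is a Fermat witness: 2077 is composite.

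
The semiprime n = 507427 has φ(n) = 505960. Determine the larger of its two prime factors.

911

φ(n) = (p−1)(q−1) = n − (p+q) + 1, so p + q = 507427 − 505960 + 1 = 1468.
p and q are the roots of t² − 1468t + 507427 = 0.
Discriminant: 1468² − 4·507427 = 2155024 − 2029708 = 125316; √125316 = 354.
q = (1468 − 354)/2 = 557, p = (1468 + 354)/2 = 911.
Check: 557 · 911 = 507427.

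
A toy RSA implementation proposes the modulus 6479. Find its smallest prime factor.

6479 is odd.
Digit sum 26, not divisible by 3.
Ends in 9: not divisible by 5.
7: 6479 = 7·925 + 4
11: 6479 = 11·589

11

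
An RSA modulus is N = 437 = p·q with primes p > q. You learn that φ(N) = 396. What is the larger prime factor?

φ(n) = (p−1)(q−1) = n − (p+q) + 1, so p + q = 437 − 396 + 1 = 42.
p and q are the roots of t² − 42t + 437 = 0.
Discriminant: 42² − 4·437 = 1764 − 1748 = 16; √16 = 4.
q = (42 − 4)/2 = 19, p = (42 + 4)/2 = 23.
Check: 19 · 23 = 437.

23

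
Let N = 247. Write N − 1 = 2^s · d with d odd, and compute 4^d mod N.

247 − 1 = 246 = 2^1 · 123, so d = 123.
4^1 ≡ 4 (mod 247)
4^2 ≡ 4^2 = 16 ≡ 16 (mod 247)
4^4 ≡ 16^2 = 256 ≡ 9 (mod 247)
4^8 ≡ 9^2 = 81 ≡ 81 (mod 247)
4^16 ≡ 81^2 = 6561 ≡ 139 (mod 247)
4^32 ≡ 139^2 = 19321 ≡ 55 (mod 247)
4^64 ≡ 55^2 = 3025 ≡ 61 (mod 247)
123 = 64 + 32 + 16 + 8 + 2 + 1 in binary powers of 2.
So 4^123 ≡ 61 · 55 · 139 · 81 · 16 · 4 ≡ 220 (mod 247).
Squaring chain: 220; never reaches −1, so base 4 is a Miller–Rabin witness that 247 is composite.

220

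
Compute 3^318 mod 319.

3^1 ≡ 3 (mod 319)
3^2 ≡ 3^2 = 9 ≡ 9 (mod 319)
3^4 ≡ 9^2 = 81 ≡ 81 (mod 319)
3^8 ≡ 81^2 = 6561 ≡ 181 (mod 319)
3^16 ≡ 181^2 = 32761 ≡ 223 (mod 319)
3^32 ≡ 223^2 = 49729 ≡ 284 (mod 319)
3^64 ≡ 284^2 = 80656 ≡ 268 (mod 319)
3^128 ≡ 268^2 = 71824 ≡ 49 (mod 319)
3^256 ≡ 49^2 = 2401 ≡ 168 (mod 319)
318 = 256 + 32 + 16 + 8 + 4 + 2 in binary powers of 2.
So 3^318 ≡ 168 · 284 · 223 · 181 · 81 · 9 ≡ 5 (mod 319).
Since 5 ≠ 1, base 3 is a Fermat witness: 319 is composite.

5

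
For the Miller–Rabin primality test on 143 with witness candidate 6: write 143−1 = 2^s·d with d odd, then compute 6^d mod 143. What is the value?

50

143 − 1 = 142 = 2^1 · 71, so d = 71.
6^1 ≡ 6 (mod 143)
6^2 ≡ 6^2 = 36 ≡ 36 (mod 143)
6^4 ≡ 36^2 = 1296 ≡ 9 (mod 143)
6^8 ≡ 9^2 = 81 ≡ 81 (mod 143)
6^16 ≡ 81^2 = 6561 ≡ 126 (mod 143)
6^32 ≡ 126^2 = 15876 ≡ 3 (mod 143)
6^64 ≡ 3^2 = 9 ≡ 9 (mod 143)
71 = 64 + 4 + 2 + 1 in binary powers of 2.
So 6^71 ≡ 9 · 9 · 36 · 6 ≡ 50 (mod 143).
Squaring chain: 50; never reaches −1, so base 6 is a Miller–Rabin witness that 143 is composite.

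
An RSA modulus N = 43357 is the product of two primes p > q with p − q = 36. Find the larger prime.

Since p = q + 36, we have 43357 = q(q + 36), so q² + 36q − 43357 = 0.
Discriminant: 36² + 4·43357 = 1296 + 173428 = 174724; √174724 = 418.
q = (−36 + 418)/2 = 191, and p = q + 36 = 227.
Check: 191 · 227 = 43357.

227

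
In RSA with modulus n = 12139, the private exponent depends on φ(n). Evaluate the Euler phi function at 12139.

Factor: 12139 = 61 · 199.
φ(12139) = (61−1) · (199−1) = 60 · 198 = 11880.

11880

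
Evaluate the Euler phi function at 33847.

Factor: 33847 = 11 · 17 · 181.
φ(33847) = (11−1) · (17−1) · (181−1) = 10 · 16 · 180 = 28800.

28800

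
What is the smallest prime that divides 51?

3

51 is odd.
Digit sum 6, divisible by 3.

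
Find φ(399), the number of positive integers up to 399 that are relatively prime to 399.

216

Factor: 399 = 3 · 7 · 19.
φ(399) = (3−1) · (7−1) · (19−1) = 2 · 6 · 18 = 216.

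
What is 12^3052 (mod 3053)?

522

12^1 ≡ 12 (mod 3053)
12^2 ≡ 12^2 = 144 ≡ 144 (mod 3053)
12^4 ≡ 144^2 = 20736 ≡ 2418 (mod 3053)
12^8 ≡ 2418^2 = 5846724 ≡ 229 (mod 3053)
12^16 ≡ 229^2 = 52441 ≡ 540 (mod 3053)
12^32 ≡ 540^2 = 291600 ≡ 1565 (mod 3053)
12^64 ≡ 1565^2 = 2449225 ≡ 719 (mod 3053)
12^128 ≡ 719^2 = 516961 ≡ 1004 (mod 3053)
12^256 ≡ 1004^2 = 1008016 ≡ 526 (mod 3053)
12^512 ≡ 526^2 = 276676 ≡ 1906 (mod 3053)
12^1024 ≡ 1906^2 = 3632836 ≡ 2819 (mod 3053)
12^2048 ≡ 2819^2 = 7946761 ≡ 2855 (mod 3053)
3052 = 2048 + 512 + 256 + 128 + 64 + 32 + 8 + 4 in binary powers of 2.
So 12^3052 ≡ 2855 · 1906 · 526 · 1004 · 719 · 1565 · 229 · 2418 ≡ 522 (mod 3053).
Since 522 ≠ 1, base 12 is a Fermat witness: 3053 is composite.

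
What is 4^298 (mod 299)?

4^1 ≡ 4 (mod 299)
4^2 ≡ 4^2 = 16 ≡ 16 (mod 299)
4^4 ≡ 16^2 = 256 ≡ 256 (mod 299)
4^8 ≡ 256^2 = 65536 ≡ 55 (mod 299)
4^16 ≡ 55^2 = 3025 ≡ 35 (mod 299)
4^32 ≡ 35^2 = 1225 ≡ 29 (mod 299)
4^64 ≡ 29^2 = 841 ≡ 243 (mod 299)
4^128 ≡ 243^2 = 59049 ≡ 146 (mod 299)
4^256 ≡ 146^2 = 21316 ≡ 87 (mod 299)
298 = 256 + 32 + 8 + 2 in binary powers of 2.
So 4^298 ≡ 87 · 29 · 55 · 16 ≡ 165 (mod 299).
Since 165 ≠ 1, base 4 is a Fermat witness: 299 is composite.

165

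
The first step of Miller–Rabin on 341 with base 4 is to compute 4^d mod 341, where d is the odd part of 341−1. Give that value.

1

341 − 1 = 340 = 2^2 · 85, so d = 85.
4^1 ≡ 4 (mod 341)
4^2 ≡ 4^2 = 16 ≡ 16 (mod 341)
4^4 ≡ 16^2 = 256 ≡ 256 (mod 341)
4^8 ≡ 256^2 = 65536 ≡ 64 (mod 341)
4^16 ≡ 64^2 = 4096 ≡ 4 (mod 341)
4^32 ≡ 4^2 = 16 ≡ 16 (mod 341)
4^64 ≡ 16^2 = 256 ≡ 256 (mod 341)
85 = 64 + 16 + 4 + 1 in binary powers of 2.
So 4^85 ≡ 256 · 4 · 256 · 4 ≡ 1 (mod 341).
Since 4^d ≡ 1 (mod 341), base 4 does not prove 341 composite.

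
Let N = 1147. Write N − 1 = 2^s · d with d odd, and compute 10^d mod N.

1147 − 1 = 1146 = 2^1 · 573, so d = 573.
10^1 ≡ 10 (mod 1147)
10^2 ≡ 10^2 = 100 ≡ 100 (mod 1147)
10^4 ≡ 100^2 = 10000 ≡ 824 (mod 1147)
10^8 ≡ 824^2 = 678976 ≡ 1099 (mod 1147)
10^16 ≡ 1099^2 = 1207801 ≡ 10 (mod 1147)
10^32 ≡ 10^2 = 100 ≡ 100 (mod 1147)
10^64 ≡ 100^2 = 10000 ≡ 824 (mod 1147)
10^128 ≡ 824^2 = 678976 ≡ 1099 (mod 1147)
10^256 ≡ 1099^2 = 1207801 ≡ 10 (mod 1147)
10^512 ≡ 10^2 = 100 ≡ 100 (mod 1147)
573 = 512 + 32 + 16 + 8 + 4 + 1 in binary powers of 2.
So 10^573 ≡ 100 · 100 · 10 · 1099 · 824 · 10 ≡ 1000 (mod 1147).
Squaring chain: 1000; never reaches −1, so base 10 is a Miller–Rabin witness that 1147 is composite.

1000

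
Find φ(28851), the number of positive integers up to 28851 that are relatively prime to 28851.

18792

Factor: 28851 = 3 · 59 · 163.
φ(28851) = (3−1) · (59−1) · (163−1) = 2 · 58 · 162 = 18792.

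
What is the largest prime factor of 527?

527 = 17 · 31
31 is prime.
So 527 = 17 · 31; the largest prime factor is 31.

31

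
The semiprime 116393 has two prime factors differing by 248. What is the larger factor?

487

Since p = q + 248, we have 116393 = q(q + 248), so q² + 248q − 116393 = 0.
Discriminant: 248² + 4·116393 = 61504 + 465572 = 527076; √527076 = 726.
q = (−248 + 726)/2 = 239, and p = q + 248 = 487.
Check: 239 · 487 = 116393.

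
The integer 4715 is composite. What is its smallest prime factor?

4715 is odd.
Digit sum 17, not divisible by 3.
Ends in 5: divisible by 5.

5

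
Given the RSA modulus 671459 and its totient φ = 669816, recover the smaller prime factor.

757

φ(n) = (p−1)(q−1) = n − (p+q) + 1, so p + q = 671459 − 669816 + 1 = 1644.
p and q are the roots of t² − 1644t + 671459 = 0.
Discriminant: 1644² − 4·671459 = 2702736 − 2685836 = 16900; √16900 = 130.
q = (1644 − 130)/2 = 757, p = (1644 + 130)/2 = 887.
Check: 757 · 887 = 671459.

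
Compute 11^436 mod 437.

11^1 ≡ 11 (mod 437)
11^2 ≡ 11^2 = 121 ≡ 121 (mod 437)
11^4 ≡ 121^2 = 14641 ≡ 220 (mod 437)
11^8 ≡ 220^2 = 48400 ≡ 330 (mod 437)
11^16 ≡ 330^2 = 108900 ≡ 87 (mod 437)
11^32 ≡ 87^2 = 7569 ≡ 140 (mod 437)
11^64 ≡ 140^2 = 19600 ≡ 372 (mod 437)
11^128 ≡ 372^2 = 138384 ≡ 292 (mod 437)
11^256 ≡ 292^2 = 85264 ≡ 49 (mod 437)
436 = 256 + 128 + 32 + 16 + 4 in binary powers of 2.
So 11^436 ≡ 49 · 292 · 140 · 87 · 220 ≡ 315 (mod 437).
Since 315 ≠ 1, base 11 is a Fermat witness: 437 is composite.

315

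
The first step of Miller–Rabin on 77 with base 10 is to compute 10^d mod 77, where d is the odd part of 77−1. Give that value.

10

77 − 1 = 76 = 2^2 · 19, so d = 19.
10^1 ≡ 10 (mod 77)
10^2 ≡ 10^2 = 100 ≡ 23 (mod 77)
10^4 ≡ 23^2 = 529 ≡ 67 (mod 77)
10^8 ≡ 67^2 = 4489 ≡ 23 (mod 77)
10^16 ≡ 23^2 = 529 ≡ 67 (mod 77)
19 = 16 + 2 + 1 in binary powers of 2.
So 10^19 ≡ 67 · 23 · 10 ≡ 10 (mod 77).
Squaring chain: 10 → 23; never reaches −1, so base 10 is a Miller–Rabin witness that 77 is composite.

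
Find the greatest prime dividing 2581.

2581 = 29 · 89
89 is prime.
So 2581 = 29 · 89; the largest prime factor is 89.

89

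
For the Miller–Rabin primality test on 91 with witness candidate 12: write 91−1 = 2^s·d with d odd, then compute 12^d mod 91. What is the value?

90

91 − 1 = 90 = 2^1 · 45, so d = 45.
12^1 ≡ 12 (mod 91)
12^2 ≡ 12^2 = 144 ≡ 53 (mod 91)
12^4 ≡ 53^2 = 2809 ≡ 79 (mod 91)
12^8 ≡ 79^2 = 6241 ≡ 53 (mod 91)
12^16 ≡ 53^2 = 2809 ≡ 79 (mod 91)
12^32 ≡ 79^2 = 6241 ≡ 53 (mod 91)
45 = 32 + 8 + 4 + 1 in binary powers of 2.
So 12^45 ≡ 53 · 53 · 79 · 12 ≡ 90 (mod 91).
Since 12^d ≡ 90 (mod 91), base 12 does not prove 91 composite.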